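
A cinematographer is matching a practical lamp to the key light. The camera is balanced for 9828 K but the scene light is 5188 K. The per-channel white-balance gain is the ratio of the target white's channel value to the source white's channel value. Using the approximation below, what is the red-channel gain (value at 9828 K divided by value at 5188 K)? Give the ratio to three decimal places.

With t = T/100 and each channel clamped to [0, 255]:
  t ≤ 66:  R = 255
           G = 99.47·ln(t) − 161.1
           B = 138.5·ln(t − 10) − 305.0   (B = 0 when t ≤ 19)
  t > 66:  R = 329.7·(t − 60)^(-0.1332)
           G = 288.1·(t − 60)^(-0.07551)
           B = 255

0.796

At 5188 K (t = 51.88):
  R = 255 by definition for t ≤ 66.
At 9828 K (t = 98.28):
  R = 329.7·(98.28 − 60)^(-0.1332) = 329.7·38.28^(-0.1332) = 329.7·0.61539 = 202.893.
Gain = 202.893 / 255.000 = 0.7957 → 0.796.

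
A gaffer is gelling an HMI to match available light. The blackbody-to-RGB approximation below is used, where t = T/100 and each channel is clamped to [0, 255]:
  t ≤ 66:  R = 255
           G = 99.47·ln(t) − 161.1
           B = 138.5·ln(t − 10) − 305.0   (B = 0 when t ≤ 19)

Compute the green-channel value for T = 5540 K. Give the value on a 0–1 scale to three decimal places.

t = 5540/100 = 55.4; the t ≤ 66 branch applies.
G = 99.47·ln 55.4 − 161.1 = 99.47·4.0146 − 161.1 = 238.230.
On a 0–1 scale: 238.230/255 = 0.9342 → 0.934.

0.934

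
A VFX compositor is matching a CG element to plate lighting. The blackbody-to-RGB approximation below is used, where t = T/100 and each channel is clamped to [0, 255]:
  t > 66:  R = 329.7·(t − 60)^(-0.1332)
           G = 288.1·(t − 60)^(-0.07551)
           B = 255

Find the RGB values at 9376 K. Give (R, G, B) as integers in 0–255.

t = 9376/100 = 93.76; the t > 66 branch applies.
R = 329.7·(93.76 − 60)^(-0.1332) = 329.7·33.76^(-0.1332) = 329.7·0.62577 = 206.317.
G = 288.1·(93.76 − 60)^(-0.07551) = 288.1·33.76^(-0.07551) = 288.1·0.76664 = 220.868.
B = 255 by definition for t > 66.
Rounded: (206, 221, 255).

(206, 221, 255)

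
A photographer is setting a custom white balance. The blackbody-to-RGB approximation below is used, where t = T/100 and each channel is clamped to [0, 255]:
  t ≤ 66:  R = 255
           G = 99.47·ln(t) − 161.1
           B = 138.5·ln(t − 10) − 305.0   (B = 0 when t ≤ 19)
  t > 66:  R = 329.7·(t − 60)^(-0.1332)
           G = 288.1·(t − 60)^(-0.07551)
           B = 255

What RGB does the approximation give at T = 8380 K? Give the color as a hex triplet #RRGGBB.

t = 8380/100 = 83.8; the t > 66 branch applies.
R = 329.7·(83.8 − 60)^(-0.1332) = 329.7·23.8^(-0.1332) = 329.7·0.65560 = 216.152.
G = 288.1·(83.8 − 60)^(-0.07551) = 288.1·23.8^(-0.07551) = 288.1·0.78714 = 226.776.
B = 255 by definition for t > 66.
Rounded: (216, 227, 255).
In hex: #D8E3FF.

#D8E3FF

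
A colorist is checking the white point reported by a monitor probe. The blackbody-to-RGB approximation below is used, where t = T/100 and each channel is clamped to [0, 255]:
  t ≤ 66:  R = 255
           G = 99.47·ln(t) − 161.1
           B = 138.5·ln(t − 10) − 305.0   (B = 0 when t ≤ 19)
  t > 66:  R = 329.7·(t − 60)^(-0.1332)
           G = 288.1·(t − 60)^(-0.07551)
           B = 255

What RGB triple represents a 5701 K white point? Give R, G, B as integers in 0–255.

t = 5701/100 = 57.01; the t ≤ 66 branch applies.
R = 255 by definition for t ≤ 66.
G = 99.47·ln 57.01 − 161.1 = 99.47·4.0432 − 161.1 = 241.080.
B = 138.5·ln(57.01 − 10) − 305.0 = 138.5·ln 47.01 − 305.0 = 138.5·3.8504 − 305.0 = 228.275.
Rounded: (255, 241, 228).

R=255, G=241, B=228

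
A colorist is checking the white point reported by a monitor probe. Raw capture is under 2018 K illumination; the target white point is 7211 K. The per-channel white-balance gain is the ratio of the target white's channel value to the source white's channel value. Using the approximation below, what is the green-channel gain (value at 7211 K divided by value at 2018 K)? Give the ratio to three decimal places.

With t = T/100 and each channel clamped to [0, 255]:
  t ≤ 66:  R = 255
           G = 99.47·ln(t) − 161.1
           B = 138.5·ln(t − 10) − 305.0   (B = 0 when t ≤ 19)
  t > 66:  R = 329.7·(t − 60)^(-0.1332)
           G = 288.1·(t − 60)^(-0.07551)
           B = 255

1.732

At 2018 K (t = 20.18):
  G = 99.47·ln 20.18 − 161.1 = 99.47·3.0047 − 161.1 = 137.777.
At 7211 K (t = 72.11):
  G = 288.1·(72.11 − 60)^(-0.07551) = 288.1·12.11^(-0.07551) = 288.1·0.82835 = 238.646.
Gain = 238.646 / 137.777 = 1.7321 → 1.732.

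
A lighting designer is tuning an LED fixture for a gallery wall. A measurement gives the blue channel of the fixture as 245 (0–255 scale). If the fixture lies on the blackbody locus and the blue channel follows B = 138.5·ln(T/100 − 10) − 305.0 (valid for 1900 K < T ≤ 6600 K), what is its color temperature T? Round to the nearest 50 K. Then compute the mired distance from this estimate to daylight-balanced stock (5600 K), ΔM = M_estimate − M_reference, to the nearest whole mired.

-20 mireds

ln(t − 10) = (245 + 305.0) / 138.5 = 3.9711.
t − 10 = e^3.9711 = 53.044, so t = 63.044.
T = 100·t = 6304 K → 6300 K to the nearest 50 K.
M_estimate = 10⁶/6300 = 158.73; M_reference = 10⁶/5600 = 178.57.
ΔM = 158.73 − 178.57 = -19.84 → -20 mireds.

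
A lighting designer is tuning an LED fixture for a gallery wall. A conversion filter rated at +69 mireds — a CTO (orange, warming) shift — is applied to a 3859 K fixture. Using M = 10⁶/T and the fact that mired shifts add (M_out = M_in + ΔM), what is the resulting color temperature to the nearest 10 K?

M_in = 10⁶/3859 = 259.13 mireds.
M_out = 259.13 + (+69) = 328.13 mireds.
T_out = 10⁶/328.13 = 3047.5 K → 3050 K.

3050 K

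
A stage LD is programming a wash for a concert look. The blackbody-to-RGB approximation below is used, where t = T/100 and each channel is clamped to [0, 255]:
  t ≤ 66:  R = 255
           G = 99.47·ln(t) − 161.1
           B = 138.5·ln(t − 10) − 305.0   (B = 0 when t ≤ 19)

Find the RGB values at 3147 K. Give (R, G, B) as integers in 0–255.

(255, 182, 120)

t = 3147/100 = 31.47; the t ≤ 66 branch applies.
R = 255 by definition for t ≤ 66.
G = 99.47·ln 31.47 − 161.1 = 99.47·3.4490 − 161.1 = 181.975.
B = 138.5·ln(31.47 − 10) − 305.0 = 138.5·ln 21.47 − 305.0 = 138.5·3.0667 − 305.0 = 119.732.
Rounded: (255, 182, 120).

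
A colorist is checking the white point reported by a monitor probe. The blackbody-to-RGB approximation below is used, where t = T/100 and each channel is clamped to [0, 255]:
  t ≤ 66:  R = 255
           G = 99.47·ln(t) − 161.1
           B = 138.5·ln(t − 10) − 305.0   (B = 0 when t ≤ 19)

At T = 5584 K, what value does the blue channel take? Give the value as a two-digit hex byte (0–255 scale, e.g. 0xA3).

t = 5584/100 = 55.84; the t ≤ 66 branch applies.
B = 138.5·ln(55.84 − 10) − 305.0 = 138.5·ln 45.84 − 305.0 = 138.5·3.8252 − 305.0 = 224.784.
Rounded: 225; in hex, 0xE1.

0xE1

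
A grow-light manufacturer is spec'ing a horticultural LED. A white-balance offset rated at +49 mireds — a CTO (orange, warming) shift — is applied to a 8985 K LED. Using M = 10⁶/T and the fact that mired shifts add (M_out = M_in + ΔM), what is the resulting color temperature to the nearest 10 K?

6240 K

M_in = 10⁶/8985 = 111.30 mireds.
M_out = 111.30 + (+49) = 160.30 mireds.
T_out = 10⁶/160.30 = 6238.4 K → 6240 K.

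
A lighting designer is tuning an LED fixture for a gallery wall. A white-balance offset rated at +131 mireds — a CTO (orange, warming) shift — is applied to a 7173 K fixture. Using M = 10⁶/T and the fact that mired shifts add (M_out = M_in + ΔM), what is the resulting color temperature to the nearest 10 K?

M_in = 10⁶/7173 = 139.41 mireds.
M_out = 139.41 + (+131) = 270.41 mireds.
T_out = 10⁶/270.41 = 3698.1 K → 3700 K.

3700 K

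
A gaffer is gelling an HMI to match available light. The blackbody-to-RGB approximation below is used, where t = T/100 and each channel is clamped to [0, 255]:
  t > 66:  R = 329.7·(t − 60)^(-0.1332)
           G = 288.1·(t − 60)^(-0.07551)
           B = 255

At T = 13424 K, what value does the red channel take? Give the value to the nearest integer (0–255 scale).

t = 13424/100 = 134.24; the t > 66 branch applies.
R = 329.7·(134.24 − 60)^(-0.1332) = 329.7·74.24^(-0.1332) = 329.7·0.56342 = 185.759.
Rounded: 186.

186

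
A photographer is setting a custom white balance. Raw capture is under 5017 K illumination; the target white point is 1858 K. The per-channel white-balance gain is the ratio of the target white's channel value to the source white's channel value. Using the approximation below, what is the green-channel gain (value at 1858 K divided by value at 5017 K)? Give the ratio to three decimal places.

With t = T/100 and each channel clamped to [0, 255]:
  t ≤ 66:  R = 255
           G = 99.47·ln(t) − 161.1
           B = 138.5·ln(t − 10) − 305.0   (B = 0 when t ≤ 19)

0.567

At 5017 K (t = 50.17):
  G = 99.47·ln 50.17 − 161.1 = 99.47·3.9154 − 161.1 = 228.367.
At 1858 K (t = 18.58):
  G = 99.47·ln 18.58 − 161.1 = 99.47·2.9221 − 161.1 = 129.560.
Gain = 129.560 / 228.367 = 0.5673 → 0.567.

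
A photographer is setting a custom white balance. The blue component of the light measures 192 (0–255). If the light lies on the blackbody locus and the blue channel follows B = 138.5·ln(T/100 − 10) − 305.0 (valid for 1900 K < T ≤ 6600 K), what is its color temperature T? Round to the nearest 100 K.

ln(t − 10) = (192 + 305.0) / 138.5 = 3.5884.
t − 10 = e^3.5884 = 36.178, so t = 46.178.
T = 100·t = 4618 K → 4600 K to the nearest 100 K.

4600 K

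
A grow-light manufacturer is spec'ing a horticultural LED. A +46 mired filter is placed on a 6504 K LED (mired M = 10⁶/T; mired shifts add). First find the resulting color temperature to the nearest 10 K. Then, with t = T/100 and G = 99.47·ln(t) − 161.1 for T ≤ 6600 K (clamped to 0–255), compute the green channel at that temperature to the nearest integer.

228

M_in = 10⁶/6504 = 153.75; M_out = 153.75 + (+46) = 199.75.
T_out = 10⁶/199.75 = 5006.2 K → 5010 K; t = 50.1.
G = 99.47·ln 50.1 − 161.1 = 99.47·3.9140 − 161.1 = 228.228.
Rounded: 228.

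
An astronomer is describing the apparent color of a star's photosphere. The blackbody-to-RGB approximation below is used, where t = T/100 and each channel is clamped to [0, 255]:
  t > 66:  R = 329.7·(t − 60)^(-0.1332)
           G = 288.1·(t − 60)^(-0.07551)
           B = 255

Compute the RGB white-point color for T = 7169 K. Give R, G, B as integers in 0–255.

R=238, G=239, B=255

t = 7169/100 = 71.69; the t > 66 branch applies.
R = 329.7·(71.69 − 60)^(-0.1332) = 329.7·11.69^(-0.1332) = 329.7·0.72072 = 237.622.
G = 288.1·(71.69 − 60)^(-0.07551) = 288.1·11.69^(-0.07551) = 288.1·0.83056 = 239.283.
B = 255 by definition for t > 66.
Rounded: (238, 239, 255).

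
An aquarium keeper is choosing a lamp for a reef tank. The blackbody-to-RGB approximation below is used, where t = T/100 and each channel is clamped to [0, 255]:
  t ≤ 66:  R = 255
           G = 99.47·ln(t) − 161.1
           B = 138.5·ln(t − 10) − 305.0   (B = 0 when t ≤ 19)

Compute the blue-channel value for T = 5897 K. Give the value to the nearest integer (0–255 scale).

234

t = 5897/100 = 58.97; the t ≤ 66 branch applies.
B = 138.5·ln(58.97 − 10) − 305.0 = 138.5·ln 48.97 − 305.0 = 138.5·3.8912 − 305.0 = 233.932.
Rounded: 234.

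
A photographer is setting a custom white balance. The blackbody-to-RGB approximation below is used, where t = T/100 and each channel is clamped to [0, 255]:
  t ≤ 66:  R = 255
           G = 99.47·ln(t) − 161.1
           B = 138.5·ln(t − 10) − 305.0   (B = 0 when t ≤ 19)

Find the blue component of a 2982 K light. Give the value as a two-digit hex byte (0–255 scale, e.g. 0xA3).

t = 2982/100 = 29.82; the t ≤ 66 branch applies.
B = 138.5·ln(29.82 − 10) − 305.0 = 138.5·ln 19.82 − 305.0 = 138.5·2.9867 − 305.0 = 108.657.
Rounded: 109; in hex, 0x6D.

0x6D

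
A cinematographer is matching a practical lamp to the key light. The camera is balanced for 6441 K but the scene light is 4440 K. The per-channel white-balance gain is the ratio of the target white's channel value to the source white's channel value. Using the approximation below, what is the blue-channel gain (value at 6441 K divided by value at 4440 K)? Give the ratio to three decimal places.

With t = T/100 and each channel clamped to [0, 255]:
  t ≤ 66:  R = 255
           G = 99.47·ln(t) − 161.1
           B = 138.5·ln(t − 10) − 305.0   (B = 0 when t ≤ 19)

1.343

At 4440 K (t = 44.4):
  B = 138.5·ln(44.4 − 10) − 305.0 = 138.5·ln 34.4 − 305.0 = 138.5·3.5381 − 305.0 = 185.021.
At 6441 K (t = 64.41):
  B = 138.5·ln(64.41 − 10) − 305.0 = 138.5·ln 54.41 − 305.0 = 138.5·3.9965 − 305.0 = 248.522.
Gain = 248.522 / 185.021 = 1.3432 → 1.343.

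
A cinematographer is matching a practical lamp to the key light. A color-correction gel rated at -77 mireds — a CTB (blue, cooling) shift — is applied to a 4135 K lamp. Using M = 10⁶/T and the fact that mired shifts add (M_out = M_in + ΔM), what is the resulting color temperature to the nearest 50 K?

6050 K

M_in = 10⁶/4135 = 241.84 mireds.
M_out = 241.84 + (-77) = 164.84 mireds.
T_out = 10⁶/164.84 = 6066.6 K → 6050 K.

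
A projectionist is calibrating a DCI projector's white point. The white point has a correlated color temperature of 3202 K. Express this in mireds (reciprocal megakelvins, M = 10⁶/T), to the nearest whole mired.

M = 10⁶ / 3202 = 312.305 → 312 mireds.

312 mireds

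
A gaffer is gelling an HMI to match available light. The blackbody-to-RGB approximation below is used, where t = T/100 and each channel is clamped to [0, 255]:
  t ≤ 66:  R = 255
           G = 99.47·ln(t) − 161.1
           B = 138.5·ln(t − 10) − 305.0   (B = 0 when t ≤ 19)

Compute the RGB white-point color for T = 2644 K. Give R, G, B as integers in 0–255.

R=255, G=165, B=83

t = 2644/100 = 26.44; the t ≤ 66 branch applies.
R = 255 by definition for t ≤ 66.
G = 99.47·ln 26.44 − 161.1 = 99.47·3.2749 − 161.1 = 164.652.
B = 138.5·ln(26.44 − 10) − 305.0 = 138.5·ln 16.44 − 305.0 = 138.5·2.7997 − 305.0 = 82.761.
Rounded: (255, 165, 83).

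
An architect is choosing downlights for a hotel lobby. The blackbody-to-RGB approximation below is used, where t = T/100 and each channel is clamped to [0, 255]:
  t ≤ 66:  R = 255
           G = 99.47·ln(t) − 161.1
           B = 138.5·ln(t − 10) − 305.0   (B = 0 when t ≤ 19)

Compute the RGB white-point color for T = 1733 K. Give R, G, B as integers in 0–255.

t = 1733/100 = 17.33; the t ≤ 66 branch applies.
R = 255 by definition for t ≤ 66.
G = 99.47·ln 17.33 − 161.1 = 99.47·2.8524 − 161.1 = 122.632.
t = 17.33 ≤ 19, so B = 0.
Rounded: (255, 123, 0).

R=255, G=123, B=0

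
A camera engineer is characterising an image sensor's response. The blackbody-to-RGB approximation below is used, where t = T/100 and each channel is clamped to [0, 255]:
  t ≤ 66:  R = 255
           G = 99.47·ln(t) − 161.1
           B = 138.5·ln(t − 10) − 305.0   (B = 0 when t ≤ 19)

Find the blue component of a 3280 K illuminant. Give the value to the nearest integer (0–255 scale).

t = 3280/100 = 32.8; the t ≤ 66 branch applies.
B = 138.5·ln(32.8 − 10) − 305.0 = 138.5·ln 22.8 − 305.0 = 138.5·3.1268 − 305.0 = 128.056.
Rounded: 128.

128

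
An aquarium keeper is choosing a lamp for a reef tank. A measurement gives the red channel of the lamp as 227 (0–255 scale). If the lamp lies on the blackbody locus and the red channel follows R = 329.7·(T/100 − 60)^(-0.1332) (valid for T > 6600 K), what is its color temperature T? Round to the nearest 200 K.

7600 K

(t − 60)^(-0.1332) = 227/329.7 = 0.68850.
t − 60 = 0.68850^(1/-0.1332) = 0.68850^(-7.508) = 16.478, so t = 76.478.
T = 100·t = 7648 K → 7600 K to the nearest 200 K.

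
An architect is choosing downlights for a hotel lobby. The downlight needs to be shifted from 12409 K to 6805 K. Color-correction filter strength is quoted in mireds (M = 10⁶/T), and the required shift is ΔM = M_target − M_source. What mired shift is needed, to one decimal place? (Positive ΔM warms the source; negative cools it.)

M_source = 10⁶/12409 = 80.587; M_target = 10⁶/6805 = 146.951.
ΔM = 146.951 − 80.587 = 66.364 → +66.4 mireds, a warming shift.

+66.4 mireds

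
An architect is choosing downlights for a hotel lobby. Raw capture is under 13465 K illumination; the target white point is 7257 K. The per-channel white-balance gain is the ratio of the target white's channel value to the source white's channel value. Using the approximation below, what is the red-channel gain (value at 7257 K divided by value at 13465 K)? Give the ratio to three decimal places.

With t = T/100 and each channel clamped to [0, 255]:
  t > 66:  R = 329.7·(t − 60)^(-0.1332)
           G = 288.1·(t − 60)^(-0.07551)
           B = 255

1.268

At 13465 K (t = 134.65):
  R = 329.7·(134.65 − 60)^(-0.1332) = 329.7·74.65^(-0.1332) = 329.7·0.56301 = 185.623.
At 7257 K (t = 72.57):
  R = 329.7·(72.57 − 60)^(-0.1332) = 329.7·12.57^(-0.1332) = 329.7·0.71379 = 235.336.
Gain = 235.336 / 185.623 = 1.2678 → 1.268.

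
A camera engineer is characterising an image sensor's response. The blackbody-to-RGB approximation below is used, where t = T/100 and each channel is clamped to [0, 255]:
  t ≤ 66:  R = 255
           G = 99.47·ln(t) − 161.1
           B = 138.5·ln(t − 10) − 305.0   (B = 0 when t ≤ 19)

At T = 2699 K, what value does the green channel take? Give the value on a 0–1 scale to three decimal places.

t = 2699/100 = 26.99; the t ≤ 66 branch applies.
G = 99.47·ln 26.99 − 161.1 = 99.47·3.2955 − 161.1 = 166.700.
On a 0–1 scale: 166.700/255 = 0.6537 → 0.654.

0.654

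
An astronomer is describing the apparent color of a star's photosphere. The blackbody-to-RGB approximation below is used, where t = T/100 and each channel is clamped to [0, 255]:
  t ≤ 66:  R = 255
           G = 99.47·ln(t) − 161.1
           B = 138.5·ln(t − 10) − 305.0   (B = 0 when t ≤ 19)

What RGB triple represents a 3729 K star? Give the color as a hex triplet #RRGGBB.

t = 3729/100 = 37.29; the t ≤ 66 branch applies.
R = 255 by definition for t ≤ 66.
G = 99.47·ln 37.29 − 161.1 = 99.47·3.6187 − 161.1 = 198.855.
B = 138.5·ln(37.29 − 10) − 305.0 = 138.5·ln 27.29 − 305.0 = 138.5·3.3065 − 305.0 = 152.953.
Rounded: (255, 199, 153).
In hex: #FFC799.

#FFC799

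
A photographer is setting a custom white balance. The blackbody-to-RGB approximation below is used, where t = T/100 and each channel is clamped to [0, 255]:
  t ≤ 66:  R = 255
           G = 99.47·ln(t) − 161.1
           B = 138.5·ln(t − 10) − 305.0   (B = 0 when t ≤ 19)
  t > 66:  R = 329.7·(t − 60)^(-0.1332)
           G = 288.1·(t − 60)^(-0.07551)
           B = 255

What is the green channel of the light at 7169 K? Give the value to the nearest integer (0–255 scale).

239

t = 7169/100 = 71.69; the t > 66 branch applies.
G = 288.1·(71.69 − 60)^(-0.07551) = 288.1·11.69^(-0.07551) = 288.1·0.83056 = 239.283.
Rounded: 239.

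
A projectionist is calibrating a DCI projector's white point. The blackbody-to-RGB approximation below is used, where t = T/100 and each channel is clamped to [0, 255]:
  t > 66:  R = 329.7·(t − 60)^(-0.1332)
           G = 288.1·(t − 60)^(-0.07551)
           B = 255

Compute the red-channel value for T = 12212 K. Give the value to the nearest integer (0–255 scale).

190

t = 12212/100 = 122.12; the t > 66 branch applies.
R = 329.7·(122.12 − 60)^(-0.1332) = 329.7·62.12^(-0.1332) = 329.7·0.57695 = 190.222.
Rounded: 190.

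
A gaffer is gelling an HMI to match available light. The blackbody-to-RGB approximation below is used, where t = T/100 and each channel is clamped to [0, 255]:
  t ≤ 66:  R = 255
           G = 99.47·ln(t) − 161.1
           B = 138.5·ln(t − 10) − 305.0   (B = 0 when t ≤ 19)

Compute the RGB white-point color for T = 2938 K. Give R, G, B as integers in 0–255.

t = 2938/100 = 29.38; the t ≤ 66 branch applies.
R = 255 by definition for t ≤ 66.
G = 99.47·ln 29.38 − 161.1 = 99.47·3.3803 − 161.1 = 175.140.
B = 138.5·ln(29.38 − 10) − 305.0 = 138.5·ln 19.38 − 305.0 = 138.5·2.9642 − 305.0 = 105.547.
Rounded: (255, 175, 106).

R=255, G=175, B=106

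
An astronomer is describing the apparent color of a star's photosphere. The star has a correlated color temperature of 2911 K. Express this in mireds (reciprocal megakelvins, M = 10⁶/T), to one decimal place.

343.5 mireds

M = 10⁶ / 2911 = 343.525 → 343.5 mireds.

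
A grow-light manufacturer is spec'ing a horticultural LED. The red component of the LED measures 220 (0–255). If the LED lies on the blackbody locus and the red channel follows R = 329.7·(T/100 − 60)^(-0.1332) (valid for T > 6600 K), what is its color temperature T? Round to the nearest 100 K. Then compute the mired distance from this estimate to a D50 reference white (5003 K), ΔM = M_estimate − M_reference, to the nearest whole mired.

(t − 60)^(-0.1332) = 220/329.7 = 0.66727.
t − 60 = 0.66727^(1/-0.1332) = 0.66727^(-7.508) = 20.847, so t = 80.847.
T = 100·t = 8085 K → 8100 K to the nearest 100 K.
M_estimate = 10⁶/8100 = 123.46; M_reference = 10⁶/5003 = 199.88.
ΔM = 123.46 − 199.88 = -76.42 → -76 mireds.

-76 mireds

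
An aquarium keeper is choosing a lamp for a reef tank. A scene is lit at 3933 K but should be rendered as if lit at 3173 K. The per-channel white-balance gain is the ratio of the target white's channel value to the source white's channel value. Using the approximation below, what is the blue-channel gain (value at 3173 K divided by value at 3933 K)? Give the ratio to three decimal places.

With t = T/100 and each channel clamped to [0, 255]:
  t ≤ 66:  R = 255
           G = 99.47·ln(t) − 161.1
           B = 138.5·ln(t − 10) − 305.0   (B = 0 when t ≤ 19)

At 3933 K (t = 39.33):
  B = 138.5·ln(39.33 − 10) − 305.0 = 138.5·ln 29.33 − 305.0 = 138.5·3.3786 − 305.0 = 162.938.
At 3173 K (t = 31.73):
  B = 138.5·ln(31.73 − 10) − 305.0 = 138.5·ln 21.73 − 305.0 = 138.5·3.0787 − 305.0 = 121.399.
Gain = 121.399 / 162.938 = 0.7451 → 0.745.

0.745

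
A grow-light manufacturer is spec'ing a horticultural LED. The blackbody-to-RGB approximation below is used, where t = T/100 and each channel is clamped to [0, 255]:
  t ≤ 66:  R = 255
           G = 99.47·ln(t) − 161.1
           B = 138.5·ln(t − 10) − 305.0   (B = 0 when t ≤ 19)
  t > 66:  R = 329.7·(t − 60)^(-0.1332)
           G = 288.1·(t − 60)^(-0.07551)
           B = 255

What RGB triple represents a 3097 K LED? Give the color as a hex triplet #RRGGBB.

t = 3097/100 = 30.97; the t ≤ 66 branch applies.
R = 255 by definition for t ≤ 66.
G = 99.47·ln 30.97 − 161.1 = 99.47·3.4330 − 161.1 = 180.382.
B = 138.5·ln(30.97 − 10) − 305.0 = 138.5·ln 20.97 − 305.0 = 138.5·3.0431 − 305.0 = 116.468.
Rounded: (255, 180, 116).
In hex: #FFB474.

#FFB474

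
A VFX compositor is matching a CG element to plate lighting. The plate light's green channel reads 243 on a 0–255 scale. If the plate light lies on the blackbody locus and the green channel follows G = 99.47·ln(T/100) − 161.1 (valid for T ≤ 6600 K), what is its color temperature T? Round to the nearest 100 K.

ln t = (243 + 161.1) / 99.47 = 4.0625.
t = e^4.0625 = 58.121.
T = 100·t = 5812 K → 5800 K to the nearest 100 K.

5800 K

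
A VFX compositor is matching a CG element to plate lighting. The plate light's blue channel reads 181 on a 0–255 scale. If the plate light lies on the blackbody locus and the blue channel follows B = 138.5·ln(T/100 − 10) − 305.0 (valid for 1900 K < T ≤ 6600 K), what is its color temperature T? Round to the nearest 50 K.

ln(t − 10) = (181 + 305.0) / 138.5 = 3.5090.
t − 10 = e^3.5090 = 33.416, so t = 43.416.
T = 100·t = 4342 K → 4350 K to the nearest 50 K.

4350 K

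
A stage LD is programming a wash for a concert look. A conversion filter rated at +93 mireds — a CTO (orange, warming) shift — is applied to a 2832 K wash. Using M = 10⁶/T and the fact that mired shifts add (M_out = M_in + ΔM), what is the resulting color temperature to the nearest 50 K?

2250 K

M_in = 10⁶/2832 = 353.11 mireds.
M_out = 353.11 + (+93) = 446.11 mireds.
T_out = 10⁶/446.11 = 2241.6 K → 2250 K.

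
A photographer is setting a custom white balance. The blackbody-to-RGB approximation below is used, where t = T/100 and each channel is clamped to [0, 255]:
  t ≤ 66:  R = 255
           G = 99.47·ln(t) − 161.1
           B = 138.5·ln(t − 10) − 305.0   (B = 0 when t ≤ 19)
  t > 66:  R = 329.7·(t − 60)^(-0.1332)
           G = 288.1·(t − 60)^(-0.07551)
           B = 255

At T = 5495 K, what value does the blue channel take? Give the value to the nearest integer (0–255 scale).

t = 5495/100 = 54.95; the t ≤ 66 branch applies.
B = 138.5·ln(54.95 − 10) − 305.0 = 138.5·ln 44.95 − 305.0 = 138.5·3.8056 − 305.0 = 222.069.
Rounded: 222.

222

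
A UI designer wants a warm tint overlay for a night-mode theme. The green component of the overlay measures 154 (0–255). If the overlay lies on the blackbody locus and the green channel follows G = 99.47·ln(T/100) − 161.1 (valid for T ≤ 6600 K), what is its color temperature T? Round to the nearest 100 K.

ln t = (154 + 161.1) / 99.47 = 3.1678.
t = e^3.1678 = 23.755.
T = 100·t = 2375 K → 2400 K to the nearest 100 K.

2400 K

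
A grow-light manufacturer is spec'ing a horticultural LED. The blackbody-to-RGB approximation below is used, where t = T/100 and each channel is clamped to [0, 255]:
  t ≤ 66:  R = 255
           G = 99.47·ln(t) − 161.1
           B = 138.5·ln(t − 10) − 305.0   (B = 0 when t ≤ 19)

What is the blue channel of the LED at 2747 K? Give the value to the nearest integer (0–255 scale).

t = 2747/100 = 27.47; the t ≤ 66 branch applies.
B = 138.5·ln(27.47 − 10) − 305.0 = 138.5·ln 17.47 − 305.0 = 138.5·2.8605 − 305.0 = 91.177.
Rounded: 91.

91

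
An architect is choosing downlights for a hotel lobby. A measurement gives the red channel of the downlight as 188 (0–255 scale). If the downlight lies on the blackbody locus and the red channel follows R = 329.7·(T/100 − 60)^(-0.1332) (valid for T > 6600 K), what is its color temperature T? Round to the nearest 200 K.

(t − 60)^(-0.1332) = 188/329.7 = 0.57022.
t − 60 = 0.57022^(1/-0.1332) = 0.57022^(-7.508) = 67.848, so t = 127.848.
T = 100·t = 12785 K → 12800 K to the nearest 200 K.

12800 K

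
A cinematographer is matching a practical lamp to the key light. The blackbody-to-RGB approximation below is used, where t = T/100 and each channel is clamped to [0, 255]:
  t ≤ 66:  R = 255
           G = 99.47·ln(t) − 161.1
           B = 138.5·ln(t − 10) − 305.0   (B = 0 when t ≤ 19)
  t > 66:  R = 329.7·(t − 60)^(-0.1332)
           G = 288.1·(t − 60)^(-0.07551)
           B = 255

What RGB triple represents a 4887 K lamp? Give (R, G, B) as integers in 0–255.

(255, 226, 202)

t = 4887/100 = 48.87; the t ≤ 66 branch applies.
R = 255 by definition for t ≤ 66.
G = 99.47·ln 48.87 − 161.1 = 99.47·3.8892 − 161.1 = 225.755.
B = 138.5·ln(48.87 − 10) − 305.0 = 138.5·ln 38.87 − 305.0 = 138.5·3.6602 − 305.0 = 201.941.
Rounded: (255, 226, 202).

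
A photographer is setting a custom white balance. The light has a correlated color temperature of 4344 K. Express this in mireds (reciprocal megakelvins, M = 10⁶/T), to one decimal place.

M = 10⁶ / 4344 = 230.203 → 230.2 mireds.

230.2 mireds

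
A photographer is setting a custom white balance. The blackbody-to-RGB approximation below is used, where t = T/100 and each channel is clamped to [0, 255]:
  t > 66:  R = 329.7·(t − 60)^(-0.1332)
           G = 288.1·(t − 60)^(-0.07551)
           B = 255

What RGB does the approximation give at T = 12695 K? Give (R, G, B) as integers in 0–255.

(188, 210, 255)

t = 12695/100 = 126.95; the t > 66 branch applies.
R = 329.7·(126.95 − 60)^(-0.1332) = 329.7·66.95^(-0.1332) = 329.7·0.57123 = 188.334.
G = 288.1·(126.95 − 60)^(-0.07551) = 288.1·66.95^(-0.07551) = 288.1·0.72801 = 209.740.
B = 255 by definition for t > 66.
Rounded: (188, 210, 255).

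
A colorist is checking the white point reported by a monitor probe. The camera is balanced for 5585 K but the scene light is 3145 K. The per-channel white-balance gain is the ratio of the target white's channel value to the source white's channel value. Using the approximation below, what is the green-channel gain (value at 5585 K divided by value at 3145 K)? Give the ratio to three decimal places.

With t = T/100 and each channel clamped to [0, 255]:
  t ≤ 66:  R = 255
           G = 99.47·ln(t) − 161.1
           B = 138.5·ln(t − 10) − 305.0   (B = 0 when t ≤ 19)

At 3145 K (t = 31.45):
  G = 99.47·ln 31.45 − 161.1 = 99.47·3.4484 − 161.1 = 181.912.
At 5585 K (t = 55.85):
  G = 99.47·ln 55.85 − 161.1 = 99.47·4.0227 − 161.1 = 239.035.
Gain = 239.035 / 181.912 = 1.3140 → 1.314.

1.314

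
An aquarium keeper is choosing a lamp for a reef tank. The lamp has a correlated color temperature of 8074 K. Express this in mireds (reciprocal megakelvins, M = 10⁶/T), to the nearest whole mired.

M = 10⁶ / 8074 = 123.854 → 124 mireds.

124 mireds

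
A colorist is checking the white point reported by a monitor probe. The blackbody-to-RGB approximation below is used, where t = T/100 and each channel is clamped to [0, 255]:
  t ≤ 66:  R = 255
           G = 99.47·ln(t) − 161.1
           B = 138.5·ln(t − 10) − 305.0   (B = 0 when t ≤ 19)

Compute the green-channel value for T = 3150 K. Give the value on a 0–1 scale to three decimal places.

t = 3150/100 = 31.5; the t ≤ 66 branch applies.
G = 99.47·ln 31.5 − 161.1 = 99.47·3.4500 − 161.1 = 182.070.
On a 0–1 scale: 182.070/255 = 0.7140 → 0.714.

0.714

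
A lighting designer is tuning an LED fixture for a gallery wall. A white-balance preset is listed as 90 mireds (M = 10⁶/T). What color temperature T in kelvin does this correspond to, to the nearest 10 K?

T = 10⁶ / 90 = 11111.11 K → 11110 K.

11110 K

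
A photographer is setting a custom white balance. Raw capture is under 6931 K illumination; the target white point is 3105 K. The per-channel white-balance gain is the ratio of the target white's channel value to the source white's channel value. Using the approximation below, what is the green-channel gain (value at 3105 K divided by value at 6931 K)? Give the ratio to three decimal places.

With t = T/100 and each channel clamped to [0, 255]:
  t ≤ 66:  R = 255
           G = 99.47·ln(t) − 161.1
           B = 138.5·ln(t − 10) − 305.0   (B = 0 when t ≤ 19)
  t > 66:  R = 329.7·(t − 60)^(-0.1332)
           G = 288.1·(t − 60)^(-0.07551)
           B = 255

At 6931 K (t = 69.31):
  G = 288.1·(69.31 − 60)^(-0.07551) = 288.1·9.31^(-0.07551) = 288.1·0.84496 = 243.432.
At 3105 K (t = 31.05):
  G = 99.47·ln 31.05 − 161.1 = 99.47·3.4356 − 161.1 = 180.639.
Gain = 180.639 / 243.432 = 0.7421 → 0.742.

0.742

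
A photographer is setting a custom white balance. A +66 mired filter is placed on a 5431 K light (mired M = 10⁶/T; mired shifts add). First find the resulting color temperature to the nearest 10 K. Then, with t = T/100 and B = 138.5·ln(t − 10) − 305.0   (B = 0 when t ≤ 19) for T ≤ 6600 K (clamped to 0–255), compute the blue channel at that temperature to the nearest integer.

166

M_in = 10⁶/5431 = 184.13; M_out = 184.13 + (+66) = 250.13.
T_out = 10⁶/250.13 = 3998.0 K → 4000 K; t = 40.
B = 138.5·ln(40 − 10) − 305.0 = 138.5·ln 30 − 305.0 = 138.5·3.4012 − 305.0 = 166.066.
Rounded: 166.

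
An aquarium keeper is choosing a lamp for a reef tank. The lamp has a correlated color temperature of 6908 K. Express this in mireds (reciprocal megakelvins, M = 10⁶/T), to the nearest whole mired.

M = 10⁶ / 6908 = 144.760 → 145 mireds.

145 mireds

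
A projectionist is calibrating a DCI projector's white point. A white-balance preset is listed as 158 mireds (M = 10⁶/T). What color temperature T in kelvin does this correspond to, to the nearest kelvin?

T = 10⁶ / 158 = 6329.11 K → 6329 K.

6329 K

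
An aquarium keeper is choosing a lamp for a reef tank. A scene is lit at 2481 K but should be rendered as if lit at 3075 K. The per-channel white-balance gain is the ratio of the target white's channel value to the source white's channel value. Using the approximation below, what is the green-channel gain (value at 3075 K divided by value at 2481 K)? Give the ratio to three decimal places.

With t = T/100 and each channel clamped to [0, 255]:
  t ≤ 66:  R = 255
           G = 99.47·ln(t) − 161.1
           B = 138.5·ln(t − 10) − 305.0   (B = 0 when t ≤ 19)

At 2481 K (t = 24.81):
  G = 99.47·ln 24.81 − 161.1 = 99.47·3.2112 − 161.1 = 158.323.
At 3075 K (t = 30.75):
  G = 99.47·ln 30.75 − 161.1 = 99.47·3.4259 − 161.1 = 179.673.
Gain = 179.673 / 158.323 = 1.1349 → 1.135.

1.135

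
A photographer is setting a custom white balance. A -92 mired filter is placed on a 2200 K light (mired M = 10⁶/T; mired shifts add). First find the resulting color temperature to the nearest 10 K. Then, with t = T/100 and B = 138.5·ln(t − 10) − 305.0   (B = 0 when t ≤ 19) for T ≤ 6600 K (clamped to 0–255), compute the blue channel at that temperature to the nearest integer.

M_in = 10⁶/2200 = 454.55; M_out = 454.55 + (-92) = 362.55.
T_out = 10⁶/362.55 = 2758.3 K → 2760 K; t = 27.6.
B = 138.5·ln(27.6 − 10) − 305.0 = 138.5·ln 17.6 − 305.0 = 138.5·2.8679 − 305.0 = 92.204.
Rounded: 92.

92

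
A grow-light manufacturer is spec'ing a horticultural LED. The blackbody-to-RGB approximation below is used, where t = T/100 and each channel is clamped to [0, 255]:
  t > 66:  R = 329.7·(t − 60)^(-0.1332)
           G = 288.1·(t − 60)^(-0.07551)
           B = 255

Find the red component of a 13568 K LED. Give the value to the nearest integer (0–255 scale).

t = 13568/100 = 135.68; the t > 66 branch applies.
R = 329.7·(135.68 − 60)^(-0.1332) = 329.7·75.68^(-0.1332) = 329.7·0.56198 = 185.284.
Rounded: 185.

185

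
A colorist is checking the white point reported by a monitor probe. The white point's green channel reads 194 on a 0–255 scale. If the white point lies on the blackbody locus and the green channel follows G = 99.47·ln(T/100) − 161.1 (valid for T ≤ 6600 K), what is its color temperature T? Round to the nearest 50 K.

ln t = (194 + 161.1) / 99.47 = 3.5699.
t = e^3.5699 = 35.514.
T = 100·t = 3551 K → 3550 K to the nearest 50 K.

3550 K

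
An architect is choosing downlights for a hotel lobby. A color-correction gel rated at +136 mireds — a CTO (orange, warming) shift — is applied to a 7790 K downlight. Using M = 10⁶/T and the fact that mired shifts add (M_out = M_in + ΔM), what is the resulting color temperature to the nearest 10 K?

M_in = 10⁶/7790 = 128.37 mireds.
M_out = 128.37 + (+136) = 264.37 mireds.
T_out = 10⁶/264.37 = 3782.6 K → 3780 K.

3780 K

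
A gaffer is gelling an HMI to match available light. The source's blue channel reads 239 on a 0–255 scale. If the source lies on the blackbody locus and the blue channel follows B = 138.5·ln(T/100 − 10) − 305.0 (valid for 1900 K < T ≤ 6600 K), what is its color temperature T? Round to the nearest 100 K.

6100 K

ln(t − 10) = (239 + 305.0) / 138.5 = 3.9278.
t − 10 = e^3.9278 = 50.795, so t = 60.795.
T = 100·t = 6079 K → 6100 K to the nearest 100 K.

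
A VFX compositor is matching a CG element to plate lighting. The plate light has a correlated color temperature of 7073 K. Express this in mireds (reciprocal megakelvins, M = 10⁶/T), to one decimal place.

141.4 mireds

M = 10⁶ / 7073 = 141.383 → 141.4 mireds.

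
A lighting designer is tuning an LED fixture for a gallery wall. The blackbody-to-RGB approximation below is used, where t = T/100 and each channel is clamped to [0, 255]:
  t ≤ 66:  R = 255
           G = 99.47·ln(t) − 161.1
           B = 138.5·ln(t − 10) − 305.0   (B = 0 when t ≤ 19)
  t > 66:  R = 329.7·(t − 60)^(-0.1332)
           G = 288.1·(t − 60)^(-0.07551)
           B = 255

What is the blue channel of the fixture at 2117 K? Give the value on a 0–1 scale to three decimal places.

t = 2117/100 = 21.17; the t ≤ 66 branch applies.
B = 138.5·ln(21.17 − 10) − 305.0 = 138.5·ln 11.17 − 305.0 = 138.5·2.4132 − 305.0 = 29.233.
On a 0–1 scale: 29.233/255 = 0.1146 → 0.115.

0.115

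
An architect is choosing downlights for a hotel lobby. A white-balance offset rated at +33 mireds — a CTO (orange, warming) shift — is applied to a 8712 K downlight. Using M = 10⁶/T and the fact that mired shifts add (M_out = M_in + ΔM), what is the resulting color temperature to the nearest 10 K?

6770 K

M_in = 10⁶/8712 = 114.78 mireds.
M_out = 114.78 + (+33) = 147.78 mireds.
T_out = 10⁶/147.78 = 6766.6 K → 6770 K.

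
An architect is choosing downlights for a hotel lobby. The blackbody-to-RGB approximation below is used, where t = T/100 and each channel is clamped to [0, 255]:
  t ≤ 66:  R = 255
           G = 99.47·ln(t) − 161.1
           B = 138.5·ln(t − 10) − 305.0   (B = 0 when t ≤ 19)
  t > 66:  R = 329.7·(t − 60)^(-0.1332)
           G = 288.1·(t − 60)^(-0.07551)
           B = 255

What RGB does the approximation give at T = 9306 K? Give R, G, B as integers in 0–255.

R=207, G=221, B=255

t = 9306/100 = 93.06; the t > 66 branch applies.
R = 329.7·(93.06 − 60)^(-0.1332) = 329.7·33.06^(-0.1332) = 329.7·0.62752 = 206.894.
G = 288.1·(93.06 − 60)^(-0.07551) = 288.1·33.06^(-0.07551) = 288.1·0.76785 = 221.218.
B = 255 by definition for t > 66.
Rounded: (207, 221, 255).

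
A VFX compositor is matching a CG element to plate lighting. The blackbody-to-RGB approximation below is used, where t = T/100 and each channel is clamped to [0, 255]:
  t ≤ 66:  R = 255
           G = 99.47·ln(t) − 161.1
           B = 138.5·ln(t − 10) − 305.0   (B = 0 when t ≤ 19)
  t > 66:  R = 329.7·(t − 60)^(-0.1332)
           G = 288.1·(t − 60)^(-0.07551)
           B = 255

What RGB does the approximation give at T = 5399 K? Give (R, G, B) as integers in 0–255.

(255, 236, 219)

t = 5399/100 = 53.99; the t ≤ 66 branch applies.
R = 255 by definition for t ≤ 66.
G = 99.47·ln 53.99 − 161.1 = 99.47·3.9888 − 161.1 = 235.666.
B = 138.5·ln(53.99 − 10) − 305.0 = 138.5·ln 43.99 − 305.0 = 138.5·3.7840 − 305.0 = 219.079.
Rounded: (255, 236, 219).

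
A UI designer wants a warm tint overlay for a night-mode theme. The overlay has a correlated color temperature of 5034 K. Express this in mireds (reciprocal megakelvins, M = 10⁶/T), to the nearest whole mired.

199 mireds

M = 10⁶ / 5034 = 198.649 → 199 mireds.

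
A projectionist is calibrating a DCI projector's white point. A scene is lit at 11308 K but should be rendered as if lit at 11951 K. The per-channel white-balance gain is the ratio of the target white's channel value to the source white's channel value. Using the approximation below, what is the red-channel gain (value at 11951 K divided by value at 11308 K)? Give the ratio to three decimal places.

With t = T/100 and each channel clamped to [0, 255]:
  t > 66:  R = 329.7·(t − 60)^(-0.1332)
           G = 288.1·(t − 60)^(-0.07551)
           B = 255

At 11308 K (t = 113.08):
  R = 329.7·(113.08 − 60)^(-0.1332) = 329.7·53.08^(-0.1332) = 329.7·0.58917 = 194.249.
At 11951 K (t = 119.51):
  R = 329.7·(119.51 − 60)^(-0.1332) = 329.7·59.51^(-0.1332) = 329.7·0.58026 = 191.313.
Gain = 191.313 / 194.249 = 0.9849 → 0.985.

0.985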